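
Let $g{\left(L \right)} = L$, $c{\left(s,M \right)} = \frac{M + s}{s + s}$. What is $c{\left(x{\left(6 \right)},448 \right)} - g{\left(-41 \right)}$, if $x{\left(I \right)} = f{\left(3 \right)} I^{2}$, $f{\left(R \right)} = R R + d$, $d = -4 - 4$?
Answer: $\frac{859}{18} \approx 47.722$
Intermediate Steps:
$d = -8$ ($d = -4 - 4 = -8$)
$f{\left(R \right)} = -8 + R^{2}$ ($f{\left(R \right)} = R R - 8 = R^{2} - 8 = -8 + R^{2}$)
$x{\left(I \right)} = I^{2}$ ($x{\left(I \right)} = \left(-8 + 3^{2}\right) I^{2} = \left(-8 + 9\right) I^{2} = 1 I^{2} = I^{2}$)
$c{\left(s,M \right)} = \frac{M + s}{2 s}$
$c{\left(x{\left(6 \right)},448 \right)} - g{\left(-41 \right)} = \frac{448 + 6^{2}}{2 \cdot 6^{2}} - -41 = \frac{448 + 36}{2 \cdot 36} + 41 = \frac{1}{2} \cdot \frac{1}{36} \cdot 484 + 41 = \frac{121}{18} + 41 = \frac{859}{18}$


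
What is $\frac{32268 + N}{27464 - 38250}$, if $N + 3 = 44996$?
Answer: $- \frac{77261}{10786} \approx -7.1631$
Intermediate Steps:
$N = 44993$ ($N = -3 + 44996 = 44993$)
$\frac{32268 + N}{27464 - 38250} = \frac{32268 + 44993}{27464 - 38250} = \frac{77261}{-10786} = 77261 \left(- \frac{1}{10786}\right) = - \frac{77261}{10786}$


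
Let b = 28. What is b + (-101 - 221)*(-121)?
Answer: 38990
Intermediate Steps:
b + (-101 - 221)*(-121) = 28 + (-101 - 221)*(-121) = 28 - 322*(-121) = 28 + 38962 = 38990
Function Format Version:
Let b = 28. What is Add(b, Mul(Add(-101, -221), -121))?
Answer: 38990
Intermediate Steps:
Add(b, Mul(Add(-101, -221), -121)) = Add(28, Mul(Add(-101, -221), -121)) = Add(28, Mul(-322, -121)) = Add(28, 38962) = 38990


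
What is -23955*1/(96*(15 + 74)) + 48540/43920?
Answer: -885247/521184 ≈ -1.6985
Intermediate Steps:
-23955*1/(96*(15 + 74)) + 48540/43920 = -23955/(89*96) + 48540*(1/43920) = -23955/8544 + 809/732 = -23955*1/8544 + 809/732 = -7985/2848 + 809/732 = -885247/521184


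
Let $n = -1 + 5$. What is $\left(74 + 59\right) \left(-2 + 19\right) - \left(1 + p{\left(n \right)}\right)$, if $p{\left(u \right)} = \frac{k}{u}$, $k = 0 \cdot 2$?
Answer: $2260$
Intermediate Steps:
$n = 4$
$k = 0$
$p{\left(u \right)} = 0$ ($p{\left(u \right)} = \frac{0}{u} = 0$)
$\left(74 + 59\right) \left(-2 + 19\right) - \left(1 + p{\left(n \right)}\right) = \left(74 + 59\right) \left(-2 + 19\right) - 1 = 133 \cdot 17 + \left(-1 + 0\right) = 2261 - 1 = 2260$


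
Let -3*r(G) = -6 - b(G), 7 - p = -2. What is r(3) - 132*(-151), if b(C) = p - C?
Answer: 19936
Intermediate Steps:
p = 9 (p = 7 - 1*(-2) = 7 + 2 = 9)
b(C) = 9 - C
r(G) = 5 - G/3 (r(G) = -(-6 - (9 - G))/3 = -(-6 + (-9 + G))/3 = -(-15 + G)/3 = 5 - G/3)
r(3) - 132*(-151) = (5 - ⅓*3) - 132*(-151) = (5 - 1) + 19932 = 4 + 19932 = 19936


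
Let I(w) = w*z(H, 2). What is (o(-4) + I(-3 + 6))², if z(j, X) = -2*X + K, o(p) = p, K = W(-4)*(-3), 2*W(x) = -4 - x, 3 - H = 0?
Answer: 256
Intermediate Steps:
H = 3 (H = 3 - 1*0 = 3 + 0 = 3)
W(x) = -2 - x/2 (W(x) = (-4 - x)/2 = -2 - x/2)
K = 0 (K = (-2 - ½*(-4))*(-3) = (-2 + 2)*(-3) = 0*(-3) = 0)
z(j, X) = -2*X (z(j, X) = -2*X + 0 = -2*X)
I(w) = -4*w (I(w) = w*(-2*2) = w*(-4) = -4*w)
(o(-4) + I(-3 + 6))² = (-4 - 4*(-3 + 6))² = (-4 - 4*3)² = (-4 - 12)² = (-16)² = 256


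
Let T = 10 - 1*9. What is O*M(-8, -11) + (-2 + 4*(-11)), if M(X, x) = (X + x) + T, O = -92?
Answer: 1610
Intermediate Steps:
T = 1 (T = 10 - 9 = 1)
M(X, x) = 1 + X + x (M(X, x) = (X + x) + 1 = 1 + X + x)
O*M(-8, -11) + (-2 + 4*(-11)) = -92*(1 - 8 - 11) + (-2 + 4*(-11)) = -92*(-18) + (-2 - 44) = 1656 - 46 = 1610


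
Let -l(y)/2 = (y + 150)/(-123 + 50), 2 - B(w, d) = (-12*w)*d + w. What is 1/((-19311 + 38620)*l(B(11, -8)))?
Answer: -73/35335470 ≈ -2.0659e-6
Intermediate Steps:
B(w, d) = 2 - w + 12*d*w (B(w, d) = 2 - ((-12*w)*d + w) = 2 - (-12*d*w + w) = 2 - (w - 12*d*w) = 2 + (-w + 12*d*w) = 2 - w + 12*d*w)
l(y) = 300/73 + 2*y/73 (l(y) = -2*(y + 150)/(-123 + 50) = -2*(150 + y)/(-73) = -2*(150 + y)*(-1)/73 = -2*(-150/73 - y/73) = 300/73 + 2*y/73)
1/((-19311 + 38620)*l(B(11, -8))) = 1/((-19311 + 38620)*(300/73 + 2*(2 - 1*11 + 12*(-8)*11)/73)) = 1/(19309*(300/73 + 2*(2 - 11 - 1056)/73)) = 1/(19309*(300/73 + (2/73)*(-1065))) = 1/(19309*(300/73 - 2130/73)) = 1/(19309*(-1830/73)) = (1/19309)*(-73/1830) = -73/35335470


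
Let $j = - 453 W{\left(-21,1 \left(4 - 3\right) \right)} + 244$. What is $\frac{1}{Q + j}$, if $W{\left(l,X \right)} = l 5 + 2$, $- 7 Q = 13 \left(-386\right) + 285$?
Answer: $\frac{7}{333054} \approx 2.1018 \cdot 10^{-5}$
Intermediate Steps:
$Q = \frac{4733}{7}$ ($Q = - \frac{13 \left(-386\right) + 285}{7} = - \frac{-5018 + 285}{7} = \left(- \frac{1}{7}\right) \left(-4733\right) = \frac{4733}{7} \approx 676.14$)
$W{\left(l,X \right)} = 2 + 5 l$ ($W{\left(l,X \right)} = 5 l + 2 = 2 + 5 l$)
$j = 46903$ ($j = - 453 \left(2 + 5 \left(-21\right)\right) + 244 = - 453 \left(2 - 105\right) + 244 = \left(-453\right) \left(-103\right) + 244 = 46659 + 244 = 46903$)
$\frac{1}{Q + j} = \frac{1}{\frac{4733}{7} + 46903} = \frac{1}{\frac{333054}{7}} = \frac{7}{333054}$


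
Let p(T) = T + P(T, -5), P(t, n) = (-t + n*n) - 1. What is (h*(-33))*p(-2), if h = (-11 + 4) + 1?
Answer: 4752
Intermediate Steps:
h = -6 (h = -7 + 1 = -6)
P(t, n) = -1 + n² - t (P(t, n) = (-t + n²) - 1 = (n² - t) - 1 = -1 + n² - t)
p(T) = 24 (p(T) = T + (-1 + (-5)² - T) = T + (-1 + 25 - T) = T + (24 - T) = 24)
(h*(-33))*p(-2) = -6*(-33)*24 = 198*24 = 4752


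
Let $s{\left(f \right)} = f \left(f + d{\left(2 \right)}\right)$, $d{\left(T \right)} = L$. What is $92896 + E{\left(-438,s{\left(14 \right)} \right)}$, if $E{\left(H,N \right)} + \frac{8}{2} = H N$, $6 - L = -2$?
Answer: $-42012$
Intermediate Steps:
$L = 8$ ($L = 6 - -2 = 6 + 2 = 8$)
$d{\left(T \right)} = 8$
$s{\left(f \right)} = f \left(8 + f\right)$ ($s{\left(f \right)} = f \left(f + 8\right) = f \left(8 + f\right)$)
$E{\left(H,N \right)} = -4 + H N$
$92896 + E{\left(-438,s{\left(14 \right)} \right)} = 92896 - \left(4 + 438 \cdot 14 \left(8 + 14\right)\right) = 92896 - \left(4 + 438 \cdot 14 \cdot 22\right) = 92896 - 134908 = -42012$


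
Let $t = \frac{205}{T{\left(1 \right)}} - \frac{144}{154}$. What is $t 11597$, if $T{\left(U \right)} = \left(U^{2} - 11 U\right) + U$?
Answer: $- \frac{190573501}{693} \approx -2.75 \cdot 10^{5}$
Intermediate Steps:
$T{\left(U \right)} = U^{2} - 10 U$
$t = - \frac{16433}{693}$ ($t = \frac{205}{1 \left(-10 + 1\right)} - \frac{144}{154} = \frac{205}{1 \left(-9\right)} - \frac{72}{77} = \frac{205}{-9} - \frac{72}{77} = 205 \left(- \frac{1}{9}\right) - \frac{72}{77} = - \frac{205}{9} - \frac{72}{77} = - \frac{16433}{693} \approx -23.713$)
$t 11597 = \left(- \frac{16433}{693}\right) 11597 = - \frac{190573501}{693}$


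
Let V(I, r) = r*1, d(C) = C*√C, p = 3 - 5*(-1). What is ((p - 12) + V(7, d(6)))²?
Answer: 232 - 48*√6 ≈ 114.42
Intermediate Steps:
p = 8 (p = 3 + 5 = 8)
d(C) = C^(3/2)
V(I, r) = r
((p - 12) + V(7, d(6)))² = ((8 - 12) + 6^(3/2))² = (-4 + 6*√6)²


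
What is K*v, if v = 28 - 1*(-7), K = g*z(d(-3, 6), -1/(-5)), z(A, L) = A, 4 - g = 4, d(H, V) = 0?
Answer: 0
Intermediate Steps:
g = 0 (g = 4 - 1*4 = 4 - 4 = 0)
K = 0 (K = 0*0 = 0)
v = 35 (v = 28 + 7 = 35)
K*v = 0*35 = 0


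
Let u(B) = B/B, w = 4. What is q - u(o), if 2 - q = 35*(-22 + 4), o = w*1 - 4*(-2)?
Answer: 631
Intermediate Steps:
o = 12 (o = 4*1 - 4*(-2) = 4 + 8 = 12)
q = 632 (q = 2 - 35*(-22 + 4) = 2 - 35*(-18) = 2 - 1*(-630) = 2 + 630 = 632)
u(B) = 1
q - u(o) = 632 - 1*1 = 632 - 1 = 631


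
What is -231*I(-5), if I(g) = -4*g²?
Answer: 23100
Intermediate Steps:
-231*I(-5) = -(-924)*(-5)² = -(-924)*25 = -231*(-100) = 23100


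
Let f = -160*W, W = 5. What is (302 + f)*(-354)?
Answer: 176292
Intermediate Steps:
f = -800 (f = -160*5 = -800)
(302 + f)*(-354) = (302 - 800)*(-354) = -498*(-354) = 176292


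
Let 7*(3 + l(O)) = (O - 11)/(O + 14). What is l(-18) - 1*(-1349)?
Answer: 37717/28 ≈ 1347.0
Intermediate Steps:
l(O) = -3 + (-11 + O)/(7*(14 + O)) (l(O) = -3 + ((O - 11)/(O + 14))/7 = -3 + ((-11 + O)/(14 + O))/7 = -3 + (-11 + O)/(7*(14 + O)))
l(-18) - 1*(-1349) = 5*(-61 - 4*(-18))/(7*(14 - 18)) - 1*(-1349) = (5/7)*(-61 + 72)/(-4) + 1349 = (5/7)*(-1/4)*11 + 1349 = -55/28 + 1349 = 37717/28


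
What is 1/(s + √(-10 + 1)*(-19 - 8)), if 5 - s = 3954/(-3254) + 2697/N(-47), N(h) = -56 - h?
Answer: 7287376929/2385386194402 + 1929757041*I/2385386194402 ≈ 0.003055 + 0.00080899*I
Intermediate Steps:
s = 1493009/4881 (s = 5 - (3954/(-3254) + 2697/(-56 - 1*(-47))) = 5 - (3954*(-1/3254) + 2697/(-56 + 47)) = 5 - (-1977/1627 + 2697/(-9)) = 5 - (-1977/1627 + 2697*(-⅑)) = 5 - (-1977/1627 - 899/3) = 5 - 1*(-1468604/4881) = 5 + 1468604/4881 = 1493009/4881 ≈ 305.88)
1/(s + √(-10 + 1)*(-19 - 8)) = 1/(1493009/4881 + √(-10 + 1)*(-19 - 8)) = 1/(1493009/4881 + √(-9)*(-27)) = 1/(1493009/4881 + (3*I)*(-27)) = 1/(1493009/4881 - 81*I) = 23824161*(1493009/4881 + 81*I)/2385386194402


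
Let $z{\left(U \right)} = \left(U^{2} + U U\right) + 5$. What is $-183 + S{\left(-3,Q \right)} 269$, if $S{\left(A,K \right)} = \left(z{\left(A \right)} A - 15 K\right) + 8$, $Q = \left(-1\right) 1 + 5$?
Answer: $-32732$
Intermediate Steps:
$Q = 4$ ($Q = -1 + 5 = 4$)
$z{\left(U \right)} = 5 + 2 U^{2}$ ($z{\left(U \right)} = \left(U^{2} + U^{2}\right) + 5 = 2 U^{2} + 5 = 5 + 2 U^{2}$)
$S{\left(A,K \right)} = 8 - 15 K + A \left(5 + 2 A^{2}\right)$ ($S{\left(A,K \right)} = \left(\left(5 + 2 A^{2}\right) A - 15 K\right) + 8 = \left(A \left(5 + 2 A^{2}\right) - 15 K\right) + 8 = \left(- 15 K + A \left(5 + 2 A^{2}\right)\right) + 8 = 8 - 15 K + A \left(5 + 2 A^{2}\right)$)
$-183 + S{\left(-3,Q \right)} 269 = -183 + \left(8 - 60 - 3 \left(5 + 2 \left(-3\right)^{2}\right)\right) 269 = -183 + \left(8 - 60 - 3 \left(5 + 2 \cdot 9\right)\right) 269 = -183 + \left(8 - 60 - 3 \left(5 + 18\right)\right) 269 = -183 + \left(8 - 60 - 69\right) 269 = -183 - 32549 = -32732$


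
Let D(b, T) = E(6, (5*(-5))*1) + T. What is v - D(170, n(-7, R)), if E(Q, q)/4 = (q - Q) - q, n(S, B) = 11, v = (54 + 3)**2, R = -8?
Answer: 3262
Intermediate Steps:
v = 3249 (v = 57**2 = 3249)
E(Q, q) = -4*Q (E(Q, q) = 4*((q - Q) - q) = 4*(-Q) = -4*Q)
D(b, T) = -24 + T (D(b, T) = -4*6 + T = -24 + T)
v - D(170, n(-7, R)) = 3249 - (-24 + 11) = 3249 - 1*(-13) = 3249 + 13 = 3262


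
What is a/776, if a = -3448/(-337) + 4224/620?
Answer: 111289/5066795 ≈ 0.021964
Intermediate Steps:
a = 890312/52235 (a = -3448*(-1/337) + 4224*(1/620) = 3448/337 + 1056/155 = 890312/52235 ≈ 17.044)
a/776 = (890312/52235)/776 = (890312/52235)*(1/776) = 111289/5066795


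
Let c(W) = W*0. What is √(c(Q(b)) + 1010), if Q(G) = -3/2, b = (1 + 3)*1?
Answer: √1010 ≈ 31.780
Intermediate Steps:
b = 4 (b = 4*1 = 4)
Q(G) = -3/2 (Q(G) = -3*½ = -3/2)
c(W) = 0
√(c(Q(b)) + 1010) = √(0 + 1010) = √1010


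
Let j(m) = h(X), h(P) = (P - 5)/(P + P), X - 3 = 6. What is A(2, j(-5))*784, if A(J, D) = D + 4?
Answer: 29792/9 ≈ 3310.2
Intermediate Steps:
X = 9 (X = 3 + 6 = 9)
h(P) = (-5 + P)/(2*P) (h(P) = (-5 + P)/((2*P)) = (-5 + P)*(1/(2*P)) = (-5 + P)/(2*P))
j(m) = 2/9 (j(m) = (½)*(-5 + 9)/9 = (½)*(⅑)*4 = 2/9)
A(J, D) = 4 + D
A(2, j(-5))*784 = (4 + 2/9)*784 = (38/9)*784 = 29792/9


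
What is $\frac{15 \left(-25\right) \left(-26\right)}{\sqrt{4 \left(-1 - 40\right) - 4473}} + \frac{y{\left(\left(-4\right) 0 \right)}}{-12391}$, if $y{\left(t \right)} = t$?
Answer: $- \frac{9750 i \sqrt{4637}}{4637} \approx - 143.18 i$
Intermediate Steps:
$\frac{15 \left(-25\right) \left(-26\right)}{\sqrt{4 \left(-1 - 40\right) - 4473}} + \frac{y{\left(\left(-4\right) 0 \right)}}{-12391} = \frac{15 \left(-25\right) \left(-26\right)}{\sqrt{4 \left(-1 - 40\right) - 4473}} + \frac{\left(-4\right) 0}{-12391} = \frac{\left(-375\right) \left(-26\right)}{\sqrt{4 \left(-41\right) - 4473}} + 0 \left(- \frac{1}{12391}\right) = \frac{9750}{\sqrt{-164 - 4473}} + 0 = \frac{9750}{\sqrt{-4637}} + 0 = \frac{9750}{i \sqrt{4637}} + 0 = 9750 \left(- \frac{i \sqrt{4637}}{4637}\right) + 0 = - \frac{9750 i \sqrt{4637}}{4637} + 0 = - \frac{9750 i \sqrt{4637}}{4637}$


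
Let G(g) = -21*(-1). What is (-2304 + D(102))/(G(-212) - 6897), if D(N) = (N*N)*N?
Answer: -154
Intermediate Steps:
G(g) = 21
D(N) = N³ (D(N) = N²*N = N³)
(-2304 + D(102))/(G(-212) - 6897) = (-2304 + 102³)/(21 - 6897) = (-2304 + 1061208)/(-6876) = 1058904*(-1/6876) = -154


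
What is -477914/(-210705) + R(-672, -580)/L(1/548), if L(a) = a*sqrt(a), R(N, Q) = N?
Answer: 477914/210705 - 736512*sqrt(137) ≈ -8.6207e+6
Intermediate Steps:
L(a) = a**(3/2)
-477914/(-210705) + R(-672, -580)/L(1/548) = -477914/(-210705) - 672*1096*sqrt(137) = -477914*(-1/210705) - 672*1096*sqrt(137) = 477914/210705 - 672*1096*sqrt(137) = 477914/210705 - 736512*sqrt(137)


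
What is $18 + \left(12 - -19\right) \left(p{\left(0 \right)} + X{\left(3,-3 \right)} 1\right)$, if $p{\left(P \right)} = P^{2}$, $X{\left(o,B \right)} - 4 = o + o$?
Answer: $328$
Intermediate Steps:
$X{\left(o,B \right)} = 4 + 2 o$ ($X{\left(o,B \right)} = 4 + \left(o + o\right) = 4 + 2 o$)
$18 + \left(12 - -19\right) \left(p{\left(0 \right)} + X{\left(3,-3 \right)} 1\right) = 18 + \left(12 - -19\right) \left(0^{2} + \left(4 + 2 \cdot 3\right) 1\right) = 18 + \left(12 + 19\right) \left(0 + \left(4 + 6\right) 1\right) = 18 + 31 \left(0 + 10 \cdot 1\right) = 18 + 31 \left(0 + 10\right) = 18 + 31 \cdot 10 = 18 + 310 = 328$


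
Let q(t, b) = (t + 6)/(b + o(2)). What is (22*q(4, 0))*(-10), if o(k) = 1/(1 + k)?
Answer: -6600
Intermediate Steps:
q(t, b) = (6 + t)/(1/3 + b) (q(t, b) = (t + 6)/(b + 1/(1 + 2)) = (6 + t)/(b + 1/3) = (6 + t)/(1/3 + b))
(22*q(4, 0))*(-10) = (22*(3*(6 + 4)/(1 + 3*0)))*(-10) = (22*(3*10/(1 + 0)))*(-10) = (22*(3*10/1))*(-10) = (22*(3*1*10))*(-10) = (22*30)*(-10) = 660*(-10) = -6600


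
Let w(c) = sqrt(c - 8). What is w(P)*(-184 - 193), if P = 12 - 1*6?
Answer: -377*I*sqrt(2) ≈ -533.16*I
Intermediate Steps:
P = 6 (P = 12 - 6 = 6)
w(c) = sqrt(-8 + c)
w(P)*(-184 - 193) = sqrt(-8 + 6)*(-184 - 193) = sqrt(-2)*(-377) = (I*sqrt(2))*(-377) = -377*I*sqrt(2)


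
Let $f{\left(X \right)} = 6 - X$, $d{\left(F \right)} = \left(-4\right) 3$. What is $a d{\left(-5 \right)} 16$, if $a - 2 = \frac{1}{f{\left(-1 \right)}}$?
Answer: $- \frac{2880}{7} \approx -411.43$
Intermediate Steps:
$d{\left(F \right)} = -12$
$a = \frac{15}{7}$ ($a = 2 + \frac{1}{6 - -1} = 2 + \frac{1}{6 + 1} = 2 + \frac{1}{7} = \frac{15}{7} \approx 2.1429$)
$a d{\left(-5 \right)} 16 = \frac{15}{7} \left(-12\right) 16 = \left(- \frac{180}{7}\right) 16 = - \frac{2880}{7}$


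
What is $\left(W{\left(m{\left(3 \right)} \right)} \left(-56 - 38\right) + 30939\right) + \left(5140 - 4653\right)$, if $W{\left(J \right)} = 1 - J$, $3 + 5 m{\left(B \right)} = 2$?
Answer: $\frac{156566}{5} \approx 31313.0$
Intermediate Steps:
$m{\left(B \right)} = - \frac{1}{5}$ ($m{\left(B \right)} = - \frac{3}{5} + \frac{1}{5} \cdot 2 = - \frac{3}{5} + \frac{2}{5} = - \frac{1}{5}$)
$\left(W{\left(m{\left(3 \right)} \right)} \left(-56 - 38\right) + 30939\right) + \left(5140 - 4653\right) = \left(\left(1 - - \frac{1}{5}\right) \left(-56 - 38\right) + 30939\right) + \left(5140 - 4653\right) = \left(\left(1 + \frac{1}{5}\right) \left(-94\right) + 30939\right) + \left(5140 - 4653\right) = \left(\frac{6}{5} \left(-94\right) + 30939\right) + 487 = \left(- \frac{564}{5} + 30939\right) + 487 = \frac{154131}{5} + 487 = \frac{156566}{5}$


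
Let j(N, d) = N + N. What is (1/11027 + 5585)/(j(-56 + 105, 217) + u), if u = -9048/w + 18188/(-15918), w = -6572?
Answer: 402667549324026/7082489056267 ≈ 56.854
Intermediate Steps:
u = 3061816/13076637 (u = -9048/(-6572) + 18188/(-15918) = -9048*(-1/6572) + 18188*(-1/15918) = 2262/1643 - 9094/7959 = 3061816/13076637 ≈ 0.23414)
j(N, d) = 2*N
(1/11027 + 5585)/(j(-56 + 105, 217) + u) = (1/11027 + 5585)/(2*(-56 + 105) + 3061816/13076637) = (1/11027 + 5585)/(2*49 + 3061816/13076637) = 61585796/(11027*(98 + 3061816/13076637)) = 61585796/(11027*(1284572242/13076637)) = (61585796/11027)*(13076637/1284572242) = 402667549324026/7082489056267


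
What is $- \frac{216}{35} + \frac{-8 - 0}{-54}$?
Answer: $- \frac{5692}{945} \approx -6.0233$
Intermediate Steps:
$- \frac{216}{35} + \frac{-8 - 0}{-54} = \left(-216\right) \frac{1}{35} + \left(-8 + 0\right) \left(- \frac{1}{54}\right) = - \frac{216}{35} - - \frac{4}{27} = - \frac{216}{35} + \frac{4}{27} = - \frac{5692}{945}$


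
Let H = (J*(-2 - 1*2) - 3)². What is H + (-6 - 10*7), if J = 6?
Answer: 653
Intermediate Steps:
H = 729 (H = (6*(-2 - 1*2) - 3)² = (6*(-2 - 2) - 3)² = (6*(-4) - 3)² = (-24 - 3)² = (-27)² = 729)
H + (-6 - 10*7) = 729 + (-6 - 10*7) = 729 + (-6 - 70) = 729 - 76 = 653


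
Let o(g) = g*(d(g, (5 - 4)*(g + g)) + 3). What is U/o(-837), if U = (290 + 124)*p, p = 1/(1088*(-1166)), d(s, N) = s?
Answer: -23/49197886848 ≈ -4.6750e-10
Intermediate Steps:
p = -1/1268608 (p = (1/1088)*(-1/1166) = -1/1268608 ≈ -7.8827e-7)
o(g) = g*(3 + g) (o(g) = g*(g + 3) = g*(3 + g))
U = -207/634304 (U = (290 + 124)*(-1/1268608) = 414*(-1/1268608) = -207/634304 ≈ -0.00032634)
U/o(-837) = -207*(-1/(837*(3 - 837)))/634304 = -207/(634304*((-837*(-834)))) = -207/634304/698058 = -207/634304*1/698058 = -23/49197886848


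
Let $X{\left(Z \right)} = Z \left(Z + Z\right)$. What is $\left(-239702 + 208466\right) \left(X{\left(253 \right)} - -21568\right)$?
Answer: $-4672468296$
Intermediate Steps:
$X{\left(Z \right)} = 2 Z^{2}$ ($X{\left(Z \right)} = Z 2 Z = 2 Z^{2}$)
$\left(-239702 + 208466\right) \left(X{\left(253 \right)} - -21568\right) = \left(-239702 + 208466\right) \left(2 \cdot 253^{2} - -21568\right) = - 31236 \left(2 \cdot 64009 + 21568\right) = - 31236 \left(128018 + 21568\right) = \left(-31236\right) 149586 = -4672468296$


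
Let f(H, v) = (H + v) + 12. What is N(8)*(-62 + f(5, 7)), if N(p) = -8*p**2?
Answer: 19456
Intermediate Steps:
f(H, v) = 12 + H + v
N(8)*(-62 + f(5, 7)) = (-8*8**2)*(-62 + (12 + 5 + 7)) = (-8*64)*(-62 + 24) = -512*(-38) = 19456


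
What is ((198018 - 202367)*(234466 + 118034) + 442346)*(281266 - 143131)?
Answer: -211702959572790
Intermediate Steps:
((198018 - 202367)*(234466 + 118034) + 442346)*(281266 - 143131) = (-4349*352500 + 442346)*138135 = (-1533022500 + 442346)*138135 = -1532580154*138135 = -211702959572790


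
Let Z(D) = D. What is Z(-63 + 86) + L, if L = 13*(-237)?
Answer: -3058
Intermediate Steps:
L = -3081
Z(-63 + 86) + L = (-63 + 86) - 3081 = 23 - 3081 = -3058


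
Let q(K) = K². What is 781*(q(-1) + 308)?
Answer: 241329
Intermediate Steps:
781*(q(-1) + 308) = 781*((-1)² + 308) = 781*(1 + 308) = 781*309 = 241329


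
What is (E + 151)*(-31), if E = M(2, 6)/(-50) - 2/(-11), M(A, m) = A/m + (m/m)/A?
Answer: -3092839/660 ≈ -4686.1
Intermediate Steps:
M(A, m) = 1/A + A/m (M(A, m) = A/m + 1/A = 1/A + A/m)
E = 109/660 (E = (1/2 + 2/6)/(-50) - 2/(-11) = (1/2 + 2*(1/6))*(-1/50) - 2*(-1/11) = (1/2 + 1/3)*(-1/50) + 2/11 = (5/6)*(-1/50) + 2/11 = -1/60 + 2/11 = 109/660 ≈ 0.16515)
(E + 151)*(-31) = (109/660 + 151)*(-31) = (99769/660)*(-31) = -3092839/660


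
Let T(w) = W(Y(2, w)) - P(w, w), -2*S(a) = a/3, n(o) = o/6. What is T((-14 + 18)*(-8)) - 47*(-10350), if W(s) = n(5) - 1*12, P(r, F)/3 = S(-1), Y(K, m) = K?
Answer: 1459315/3 ≈ 4.8644e+5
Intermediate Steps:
n(o) = o/6 (n(o) = o*(⅙) = o/6)
S(a) = -a/6 (S(a) = -a/(2*3) = -a/6)
P(r, F) = ½ (P(r, F) = 3*(-⅙*(-1)) = 3*(⅙) = ½)
W(s) = -67/6 (W(s) = (⅙)*5 - 1*12 = ⅚ - 12 = -67/6)
T(w) = -35/3 (T(w) = -67/6 - 1*½ = -67/6 - ½ = -35/3)
T((-14 + 18)*(-8)) - 47*(-10350) = -35/3 - 47*(-10350) = -35/3 - 1*(-486450) = -35/3 + 486450 = 1459315/3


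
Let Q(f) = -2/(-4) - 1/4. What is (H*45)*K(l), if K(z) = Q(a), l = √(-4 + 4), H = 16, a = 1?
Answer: 180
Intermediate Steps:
l = 0 (l = √0 = 0)
Q(f) = ¼ (Q(f) = -2*(-¼) - 1*¼ = ½ - ¼ = ¼)
K(z) = ¼
(H*45)*K(l) = (16*45)*(¼) = 720*(¼) = 180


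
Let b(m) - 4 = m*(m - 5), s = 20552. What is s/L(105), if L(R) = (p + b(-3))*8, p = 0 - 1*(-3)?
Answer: 2569/31 ≈ 82.871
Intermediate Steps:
b(m) = 4 + m*(-5 + m) (b(m) = 4 + m*(m - 5) = 4 + m*(-5 + m))
p = 3 (p = 0 + 3 = 3)
L(R) = 248 (L(R) = (3 + (4 + (-3)² - 5*(-3)))*8 = (3 + (4 + 9 + 15))*8 = (3 + 28)*8 = 31*8 = 248)
s/L(105) = 20552/248 = 20552*(1/248) = 2569/31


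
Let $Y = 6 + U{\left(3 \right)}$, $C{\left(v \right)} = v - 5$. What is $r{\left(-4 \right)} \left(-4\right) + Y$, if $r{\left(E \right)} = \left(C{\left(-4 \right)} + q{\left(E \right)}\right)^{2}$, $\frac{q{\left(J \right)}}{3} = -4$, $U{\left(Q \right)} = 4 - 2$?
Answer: $-1756$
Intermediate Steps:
$U{\left(Q \right)} = 2$ ($U{\left(Q \right)} = 4 - 2 = 2$)
$C{\left(v \right)} = -5 + v$
$q{\left(J \right)} = -12$ ($q{\left(J \right)} = 3 \left(-4\right) = -12$)
$Y = 8$ ($Y = 6 + 2 = 8$)
$r{\left(E \right)} = 441$ ($r{\left(E \right)} = \left(\left(-5 - 4\right) - 12\right)^{2} = \left(-9 - 12\right)^{2} = \left(-21\right)^{2} = 441$)
$r{\left(-4 \right)} \left(-4\right) + Y = 441 \left(-4\right) + 8 = -1764 + 8 = -1756$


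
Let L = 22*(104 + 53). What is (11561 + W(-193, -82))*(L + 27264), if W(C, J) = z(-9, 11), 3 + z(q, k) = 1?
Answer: 355069362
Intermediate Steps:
z(q, k) = -2 (z(q, k) = -3 + 1 = -2)
W(C, J) = -2
L = 3454 (L = 22*157 = 3454)
(11561 + W(-193, -82))*(L + 27264) = (11561 - 2)*(3454 + 27264) = 11559*30718 = 355069362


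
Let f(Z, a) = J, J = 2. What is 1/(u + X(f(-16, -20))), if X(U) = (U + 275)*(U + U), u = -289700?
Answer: -1/288592 ≈ -3.4651e-6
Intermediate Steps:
f(Z, a) = 2
X(U) = 2*U*(275 + U) (X(U) = (275 + U)*(2*U) = 2*U*(275 + U))
1/(u + X(f(-16, -20))) = 1/(-289700 + 2*2*(275 + 2)) = 1/(-289700 + 2*2*277) = 1/(-289700 + 1108) = 1/(-288592) = -1/288592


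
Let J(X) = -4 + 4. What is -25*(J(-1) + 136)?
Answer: -3400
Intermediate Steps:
J(X) = 0
-25*(J(-1) + 136) = -25*(0 + 136) = -25*136 = -3400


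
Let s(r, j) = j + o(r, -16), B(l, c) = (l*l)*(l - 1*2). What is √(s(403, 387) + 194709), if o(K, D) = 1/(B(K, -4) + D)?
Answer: √827479191942661341697/65125993 ≈ 441.70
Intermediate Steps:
B(l, c) = l²*(-2 + l) (B(l, c) = l²*(l - 2) = l²*(-2 + l))
o(K, D) = 1/(D + K²*(-2 + K)) (o(K, D) = 1/(K²*(-2 + K) + D) = 1/(D + K²*(-2 + K)))
s(r, j) = j + 1/(-16 + r²*(-2 + r))
√(s(403, 387) + 194709) = √((387 + 1/(-16 + 403²*(-2 + 403))) + 194709) = √((387 + 1/(-16 + 162409*401)) + 194709) = √((387 + 1/(-16 + 65126009)) + 194709) = √((387 + 1/65125993) + 194709) = √(25203759292/65125993 + 194709) = √(12705820730329/65125993) = √827479191942661341697/65125993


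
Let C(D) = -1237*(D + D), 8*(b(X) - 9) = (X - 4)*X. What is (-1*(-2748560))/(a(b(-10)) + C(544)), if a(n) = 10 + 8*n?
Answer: -1374280/672817 ≈ -2.0426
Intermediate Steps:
b(X) = 9 + X*(-4 + X)/8 (b(X) = 9 + ((X - 4)*X)/8 = 9 + ((-4 + X)*X)/8 = 9 + (X*(-4 + X))/8 = 9 + X*(-4 + X)/8)
C(D) = -2474*D
(-1*(-2748560))/(a(b(-10)) + C(544)) = (-1*(-2748560))/((10 + 8*(9 - ½*(-10) + (⅛)*(-10)²)) - 2474*544) = 2748560/((10 + 8*(9 + 5 + (⅛)*100)) - 1345856) = 2748560/((10 + 8*(9 + 5 + 25/2)) - 1345856) = 2748560/((10 + 8*(53/2)) - 1345856) = 2748560/((10 + 212) - 1345856) = 2748560/(222 - 1345856) = 2748560/(-1345634) = 2748560*(-1/1345634) = -1374280/672817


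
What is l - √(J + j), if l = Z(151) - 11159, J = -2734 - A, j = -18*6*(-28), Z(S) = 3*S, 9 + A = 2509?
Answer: -10706 - I*√2210 ≈ -10706.0 - 47.011*I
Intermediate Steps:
A = 2500 (A = -9 + 2509 = 2500)
j = 3024 (j = -108*(-28) = 3024)
J = -5234 (J = -2734 - 1*2500 = -2734 - 2500 = -5234)
l = -10706 (l = 3*151 - 11159 = 453 - 11159 = -10706)
l - √(J + j) = -10706 - √(-5234 + 3024) = -10706 - √(-2210) = -10706 - I*√2210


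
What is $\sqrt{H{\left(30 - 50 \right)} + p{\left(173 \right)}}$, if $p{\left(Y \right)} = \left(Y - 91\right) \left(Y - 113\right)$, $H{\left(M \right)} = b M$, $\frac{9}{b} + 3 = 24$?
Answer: $\frac{6 \sqrt{6685}}{7} \approx 70.082$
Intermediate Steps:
$b = \frac{3}{7}$ ($b = \frac{9}{-3 + 24} = \frac{9}{21} = 9 \cdot \frac{1}{21} = \frac{3}{7} \approx 0.42857$)
$H{\left(M \right)} = \frac{3 M}{7}$
$p{\left(Y \right)} = \left(-113 + Y\right) \left(-91 + Y\right)$ ($p{\left(Y \right)} = \left(-91 + Y\right) \left(-113 + Y\right) = \left(-113 + Y\right) \left(-91 + Y\right)$)
$\sqrt{H{\left(30 - 50 \right)} + p{\left(173 \right)}} = \sqrt{\frac{3 \left(30 - 50\right)}{7} + \left(10283 + 173^{2} - 35292\right)} = \sqrt{\frac{3}{7} \left(-20\right) + \left(10283 + 29929 - 35292\right)} = \sqrt{- \frac{60}{7} + 4920} = \sqrt{\frac{34380}{7}} = \frac{6 \sqrt{6685}}{7}$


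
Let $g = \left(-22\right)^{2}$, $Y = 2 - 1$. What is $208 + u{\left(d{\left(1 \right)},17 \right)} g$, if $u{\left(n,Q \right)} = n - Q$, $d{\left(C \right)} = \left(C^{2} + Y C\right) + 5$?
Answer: $-4632$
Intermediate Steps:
$Y = 1$ ($Y = 2 - 1 = 1$)
$d{\left(C \right)} = 5 + C + C^{2}$ ($d{\left(C \right)} = \left(C^{2} + 1 C\right) + 5 = \left(C^{2} + C\right) + 5 = \left(C + C^{2}\right) + 5 = 5 + C + C^{2}$)
$g = 484$
$208 + u{\left(d{\left(1 \right)},17 \right)} g = 208 + \left(\left(5 + 1 + 1^{2}\right) - 17\right) 484 = 208 + \left(\left(5 + 1 + 1\right) - 17\right) 484 = 208 + \left(7 - 17\right) 484 = 208 - 4840 = -4632$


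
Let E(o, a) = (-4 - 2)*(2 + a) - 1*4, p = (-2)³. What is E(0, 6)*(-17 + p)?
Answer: 1300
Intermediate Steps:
p = -8
E(o, a) = -16 - 6*a (E(o, a) = -6*(2 + a) - 4 = (-12 - 6*a) - 4 = -16 - 6*a)
E(0, 6)*(-17 + p) = (-16 - 6*6)*(-17 - 8) = (-16 - 36)*(-25) = -52*(-25) = 1300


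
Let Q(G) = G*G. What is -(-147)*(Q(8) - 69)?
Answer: -735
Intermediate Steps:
Q(G) = G²
-(-147)*(Q(8) - 69) = -(-147)*(8² - 69) = -(-147)*(64 - 69) = -(-147)*(-5) = -1*735 = -735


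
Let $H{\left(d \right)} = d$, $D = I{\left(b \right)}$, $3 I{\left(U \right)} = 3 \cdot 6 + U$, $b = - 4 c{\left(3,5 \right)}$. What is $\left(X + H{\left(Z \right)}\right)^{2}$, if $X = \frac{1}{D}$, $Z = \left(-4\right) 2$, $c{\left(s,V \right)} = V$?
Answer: $\frac{361}{4} \approx 90.25$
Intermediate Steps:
$Z = -8$
$b = -20$ ($b = \left(-4\right) 5 = -20$)
$I{\left(U \right)} = 6 + \frac{U}{3}$ ($I{\left(U \right)} = \frac{3 \cdot 6 + U}{3} = \frac{18 + U}{3} = 6 + \frac{U}{3}$)
$D = - \frac{2}{3}$ ($D = 6 + \frac{1}{3} \left(-20\right) = 6 - \frac{20}{3} = - \frac{2}{3} \approx -0.66667$)
$X = - \frac{3}{2}$ ($X = \frac{1}{- \frac{2}{3}} = - \frac{3}{2} \approx -1.5$)
$\left(X + H{\left(Z \right)}\right)^{2} = \left(- \frac{3}{2} - 8\right)^{2} = \left(- \frac{19}{2}\right)^{2} = \frac{361}{4}$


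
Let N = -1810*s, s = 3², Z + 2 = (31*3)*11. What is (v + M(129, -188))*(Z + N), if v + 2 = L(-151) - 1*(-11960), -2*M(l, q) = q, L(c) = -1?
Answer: -184006719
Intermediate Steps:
M(l, q) = -q/2
Z = 1021 (Z = -2 + (31*3)*11 = -2 + 93*11 = -2 + 1023 = 1021)
s = 9
v = 11957 (v = -2 + (-1 - 1*(-11960)) = -2 + (-1 + 11960) = -2 + 11959 = 11957)
N = -16290 (N = -1810*9 = -16290)
(v + M(129, -188))*(Z + N) = (11957 - ½*(-188))*(1021 - 16290) = (11957 + 94)*(-15269) = 12051*(-15269) = -184006719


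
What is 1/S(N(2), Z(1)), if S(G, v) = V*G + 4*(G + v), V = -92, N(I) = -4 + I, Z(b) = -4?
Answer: 1/160 ≈ 0.0062500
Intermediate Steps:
S(G, v) = -88*G + 4*v (S(G, v) = -92*G + 4*(G + v) = -92*G + (4*G + 4*v) = -88*G + 4*v)
1/S(N(2), Z(1)) = 1/(-88*(-4 + 2) + 4*(-4)) = 1/(-88*(-2) - 16) = 1/(176 - 16) = 1/160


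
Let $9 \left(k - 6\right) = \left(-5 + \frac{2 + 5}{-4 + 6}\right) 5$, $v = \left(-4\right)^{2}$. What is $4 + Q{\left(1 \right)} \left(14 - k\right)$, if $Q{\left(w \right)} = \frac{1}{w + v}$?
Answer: $\frac{461}{102} \approx 4.5196$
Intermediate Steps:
$v = 16$
$Q{\left(w \right)} = \frac{1}{16 + w}$ ($Q{\left(w \right)} = \frac{1}{w + 16} = \frac{1}{16 + w}$)
$k = \frac{31}{6}$ ($k = 6 + \frac{\left(-5 + \frac{2 + 5}{-4 + 6}\right) 5}{9} = 6 + \frac{\left(-5 + \frac{7}{2}\right) 5}{9} = 6 + \frac{\left(- \frac{3}{2}\right) 5}{9} = 6 + \frac{1}{9} \left(- \frac{15}{2}\right) = 6 - \frac{5}{6} = \frac{31}{6} \approx 5.1667$)
$4 + Q{\left(1 \right)} \left(14 - k\right) = 4 + \frac{14 - \frac{31}{6}}{16 + 1} = 4 + \frac{14 - \frac{31}{6}}{17} = 4 + \frac{1}{17} \cdot \frac{53}{6} = 4 + \frac{53}{102} = \frac{461}{102}$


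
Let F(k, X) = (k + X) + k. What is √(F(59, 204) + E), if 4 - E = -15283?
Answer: 11*√129 ≈ 124.94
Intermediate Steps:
E = 15287 (E = 4 - 1*(-15283) = 4 + 15283 = 15287)
F(k, X) = X + 2*k (F(k, X) = (X + k) + k = X + 2*k)
√(F(59, 204) + E) = √((204 + 2*59) + 15287) = √((204 + 118) + 15287) = √(322 + 15287) = √15609 = 11*√129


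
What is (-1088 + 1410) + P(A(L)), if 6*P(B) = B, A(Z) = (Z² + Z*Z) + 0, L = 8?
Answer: 1030/3 ≈ 343.33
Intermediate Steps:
A(Z) = 2*Z² (A(Z) = (Z² + Z²) + 0 = 2*Z² + 0 = 2*Z²)
P(B) = B/6
(-1088 + 1410) + P(A(L)) = (-1088 + 1410) + (2*8²)/6 = 322 + (2*64)/6 = 322 + (⅙)*128 = 322 + 64/3 = 1030/3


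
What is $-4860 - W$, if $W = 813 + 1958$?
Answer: $-7631$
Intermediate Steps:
$W = 2771$
$-4860 - W = -4860 - 2771 = -7631$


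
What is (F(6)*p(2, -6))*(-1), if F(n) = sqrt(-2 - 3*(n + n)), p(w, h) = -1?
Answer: I*sqrt(38) ≈ 6.1644*I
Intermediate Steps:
F(n) = sqrt(-2 - 6*n)
(F(6)*p(2, -6))*(-1) = (sqrt(-2 - 6*6)*(-1))*(-1) = (sqrt(-2 - 36)*(-1))*(-1) = (sqrt(-38)*(-1))*(-1) = ((I*sqrt(38))*(-1))*(-1) = -I*sqrt(38)*(-1) = I*sqrt(38)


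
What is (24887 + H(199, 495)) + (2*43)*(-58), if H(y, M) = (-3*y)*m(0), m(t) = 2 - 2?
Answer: 19899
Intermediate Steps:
m(t) = 0
H(y, M) = 0 (H(y, M) = -3*y*0 = 0)
(24887 + H(199, 495)) + (2*43)*(-58) = (24887 + 0) + (2*43)*(-58) = 24887 + 86*(-58) = 24887 - 4988 = 19899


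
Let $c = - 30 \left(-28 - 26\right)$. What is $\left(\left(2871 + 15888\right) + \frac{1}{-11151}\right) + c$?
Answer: $\frac{227246228}{11151} \approx 20379.0$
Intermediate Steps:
$c = 1620$ ($c = \left(-30\right) \left(-54\right) = 1620$)
$\left(\left(2871 + 15888\right) + \frac{1}{-11151}\right) + c = \left(\left(2871 + 15888\right) + \frac{1}{-11151}\right) + 1620 = \left(18759 - \frac{1}{11151}\right) + 1620 = \frac{209181608}{11151} + 1620 = \frac{227246228}{11151}$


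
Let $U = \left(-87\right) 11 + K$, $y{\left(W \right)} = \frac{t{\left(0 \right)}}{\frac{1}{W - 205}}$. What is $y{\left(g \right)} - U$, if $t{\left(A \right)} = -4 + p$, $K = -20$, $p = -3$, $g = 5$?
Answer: $2377$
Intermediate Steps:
$t{\left(A \right)} = -7$ ($t{\left(A \right)} = -4 - 3 = -7$)
$y{\left(W \right)} = 1435 - 7 W$ ($y{\left(W \right)} = - \frac{7}{\frac{1}{W - 205}} = - \frac{7}{\frac{1}{-205 + W}} = - 7 \left(-205 + W\right) = 1435 - 7 W$)
$U = -977$ ($U = \left(-87\right) 11 - 20 = -957 - 20 = -977$)
$y{\left(g \right)} - U = \left(1435 - 35\right) - -977 = \left(1435 - 35\right) + 977 = 1400 + 977 = 2377$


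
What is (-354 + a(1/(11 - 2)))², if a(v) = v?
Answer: 10144225/81 ≈ 1.2524e+5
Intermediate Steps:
(-354 + a(1/(11 - 2)))² = (-354 + 1/(11 - 2))² = (-354 + 1/9)² = (-354 + ⅑)² = (-3185/9)² = 10144225/81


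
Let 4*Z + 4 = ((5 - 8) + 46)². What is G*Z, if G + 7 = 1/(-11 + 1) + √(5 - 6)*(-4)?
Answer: -26199/8 - 1845*I ≈ -3274.9 - 1845.0*I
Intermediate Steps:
G = -71/10 - 4*I (G = -7 + (1/(-11 + 1) + √(5 - 6)*(-4)) = -7 + (1/(-10) + √(-1)*(-4)) = -7 + (-⅒ + I*(-4)) = -7 + (-⅒ - 4*I) = -71/10 - 4*I ≈ -7.1 - 4.0*I)
Z = 1845/4 (Z = -1 + ((5 - 8) + 46)²/4 = -1 + (-3 + 46)²/4 = -1 + (¼)*43² = -1 + (¼)*1849 = -1 + 1849/4 = 1845/4 ≈ 461.25)
G*Z = (-71/10 - 4*I)*(1845/4) = -26199/8 - 1845*I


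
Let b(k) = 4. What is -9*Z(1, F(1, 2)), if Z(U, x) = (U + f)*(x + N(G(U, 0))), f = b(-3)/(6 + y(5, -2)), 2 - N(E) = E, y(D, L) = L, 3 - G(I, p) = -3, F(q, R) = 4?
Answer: 0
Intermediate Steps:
G(I, p) = 6 (G(I, p) = 3 - 1*(-3) = 3 + 3 = 6)
N(E) = 2 - E
f = 1 (f = 4/(6 - 2) = 4/4 = 4*(¼) = 1)
Z(U, x) = (1 + U)*(-4 + x) (Z(U, x) = (U + 1)*(x + (2 - 1*6)) = (1 + U)*(x + (2 - 6)) = (1 + U)*(x - 4) = (1 + U)*(-4 + x))
-9*Z(1, F(1, 2)) = -9*(-4 + 4 - 4*1 + 1*4) = -9*(-4 + 4 - 4 + 4) = -9*0 = 0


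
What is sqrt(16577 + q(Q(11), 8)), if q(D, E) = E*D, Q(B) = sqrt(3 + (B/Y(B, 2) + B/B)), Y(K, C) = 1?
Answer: sqrt(16577 + 8*sqrt(15)) ≈ 128.87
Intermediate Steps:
Q(B) = sqrt(4 + B) (Q(B) = sqrt(3 + (B/1 + B/B)) = sqrt(3 + (B*1 + 1)) = sqrt(3 + (B + 1)) = sqrt(3 + (1 + B)) = sqrt(4 + B))
q(D, E) = D*E
sqrt(16577 + q(Q(11), 8)) = sqrt(16577 + sqrt(4 + 11)*8) = sqrt(16577 + sqrt(15)*8) = sqrt(16577 + 8*sqrt(15))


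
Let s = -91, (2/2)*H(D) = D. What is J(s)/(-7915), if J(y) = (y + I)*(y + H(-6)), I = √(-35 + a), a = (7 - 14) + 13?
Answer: -8827/7915 + 97*I*√29/7915 ≈ -1.1152 + 0.065996*I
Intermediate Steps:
a = 6 (a = -7 + 13 = 6)
H(D) = D
I = I*√29 (I = √(-35 + 6) = √(-29) = I*√29 ≈ 5.3852*I)
J(y) = (-6 + y)*(y + I*√29) (J(y) = (y + I*√29)*(y - 6) = (y + I*√29)*(-6 + y) = (-6 + y)*(y + I*√29))
J(s)/(-7915) = ((-91)² - 6*(-91) - 6*I*√29 + I*(-91)*√29)/(-7915) = (8281 + 546 - 6*I*√29 - 91*I*√29)*(-1/7915) = (8827 - 97*I*√29)*(-1/7915) = -8827/7915 + 97*I*√29/7915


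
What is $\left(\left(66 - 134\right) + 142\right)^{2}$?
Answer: $5476$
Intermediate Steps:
$\left(\left(66 - 134\right) + 142\right)^{2} = \left(-68 + 142\right)^{2} = 74^{2} = 5476$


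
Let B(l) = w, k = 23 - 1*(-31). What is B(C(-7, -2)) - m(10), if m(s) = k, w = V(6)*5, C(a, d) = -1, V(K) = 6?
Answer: -24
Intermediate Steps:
k = 54 (k = 23 + 31 = 54)
w = 30 (w = 6*5 = 30)
m(s) = 54
B(l) = 30
B(C(-7, -2)) - m(10) = 30 - 1*54 = 30 - 54 = -24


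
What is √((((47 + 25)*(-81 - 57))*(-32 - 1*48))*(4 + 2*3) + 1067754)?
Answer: √9016554 ≈ 3002.8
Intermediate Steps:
√((((47 + 25)*(-81 - 57))*(-32 - 1*48))*(4 + 2*3) + 1067754) = √(((72*(-138))*(-32 - 48))*(4 + 6) + 1067754) = √(-9936*(-80)*10 + 1067754) = √(794880*10 + 1067754) = √(7948800 + 1067754) = √9016554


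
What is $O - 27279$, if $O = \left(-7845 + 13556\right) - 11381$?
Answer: $-32949$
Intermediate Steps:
$O = -5670$ ($O = 5711 - 11381 = -5670$)
$O - 27279 = -5670 - 27279 = -32949$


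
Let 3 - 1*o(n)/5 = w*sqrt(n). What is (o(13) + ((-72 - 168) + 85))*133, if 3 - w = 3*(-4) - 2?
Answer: -18620 - 11305*sqrt(13) ≈ -59381.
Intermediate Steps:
w = 17 (w = 3 - (3*(-4) - 2) = 3 - (-12 - 2) = 3 - 1*(-14) = 3 + 14 = 17)
o(n) = 15 - 85*sqrt(n)
(o(13) + ((-72 - 168) + 85))*133 = ((15 - 85*sqrt(13)) + ((-72 - 168) + 85))*133 = ((15 - 85*sqrt(13)) + (-240 + 85))*133 = ((15 - 85*sqrt(13)) - 155)*133 = (-140 - 85*sqrt(13))*133 = -18620 - 11305*sqrt(13)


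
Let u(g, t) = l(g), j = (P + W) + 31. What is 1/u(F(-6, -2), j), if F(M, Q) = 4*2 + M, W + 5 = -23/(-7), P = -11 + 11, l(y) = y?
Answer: ½ ≈ 0.50000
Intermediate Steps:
P = 0
W = -12/7 (W = -5 - 23/(-7) = -5 - 23*(-⅐) = -5 + 23/7 = -12/7 ≈ -1.7143)
F(M, Q) = 8 + M
j = 205/7 (j = (0 - 12/7) + 31 = -12/7 + 31 = 205/7 ≈ 29.286)
u(g, t) = g
1/u(F(-6, -2), j) = 1/(8 - 6) = 1/2 = ½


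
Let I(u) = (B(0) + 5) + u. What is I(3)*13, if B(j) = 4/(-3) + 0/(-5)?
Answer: 260/3 ≈ 86.667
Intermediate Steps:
B(j) = -4/3 (B(j) = 4*(-⅓) + 0*(-⅕) = -4/3 + 0 = -4/3)
I(u) = 11/3 + u (I(u) = (-4/3 + 5) + u = 11/3 + u)
I(3)*13 = (11/3 + 3)*13 = (20/3)*13 = 260/3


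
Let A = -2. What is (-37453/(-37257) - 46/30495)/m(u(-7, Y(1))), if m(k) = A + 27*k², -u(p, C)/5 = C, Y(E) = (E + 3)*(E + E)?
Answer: 380138471/16359834461190 ≈ 2.3236e-5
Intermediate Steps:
Y(E) = 2*E*(3 + E) (Y(E) = (3 + E)*(2*E) = 2*E*(3 + E))
u(p, C) = -5*C
m(k) = -2 + 27*k²
(-37453/(-37257) - 46/30495)/m(u(-7, Y(1))) = (-37453/(-37257) - 46/30495)/(-2 + 27*(-10*(3 + 1))²) = (-37453*(-1/37257) - 46*1/30495)/(-2 + 27*(-10*4)²) = (37453/37257 - 46/30495)/(-2 + 27*(-5*8)²) = 380138471/(378717405*(-2 + 27*(-40)²)) = 380138471/(378717405*(-2 + 27*1600)) = 380138471/(378717405*(-2 + 43200)) = (380138471/378717405)/43198 = (380138471/378717405)*(1/43198) = 380138471/16359834461190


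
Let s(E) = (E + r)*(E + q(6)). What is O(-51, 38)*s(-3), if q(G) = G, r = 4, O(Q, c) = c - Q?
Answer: 267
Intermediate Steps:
s(E) = (4 + E)*(6 + E) (s(E) = (E + 4)*(E + 6) = (4 + E)*(6 + E))
O(-51, 38)*s(-3) = (38 - 1*(-51))*(24 + (-3)² + 10*(-3)) = (38 + 51)*(24 + 9 - 30) = 89*3 = 267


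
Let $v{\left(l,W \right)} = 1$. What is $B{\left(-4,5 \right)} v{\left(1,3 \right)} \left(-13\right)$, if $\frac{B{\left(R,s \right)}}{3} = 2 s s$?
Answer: $-1950$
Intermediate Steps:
$B{\left(R,s \right)} = 6 s^{2}$ ($B{\left(R,s \right)} = 3 \cdot 2 s s = 3 \cdot 2 s^{2} = 6 s^{2}$)
$B{\left(-4,5 \right)} v{\left(1,3 \right)} \left(-13\right) = 6 \cdot 5^{2} \cdot 1 \left(-13\right) = 6 \cdot 25 \cdot 1 \left(-13\right) = 150 \cdot 1 \left(-13\right) = 150 \left(-13\right) = -1950$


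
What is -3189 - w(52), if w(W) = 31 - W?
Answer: -3168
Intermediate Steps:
-3189 - w(52) = -3189 - (31 - 1*52) = -3189 - (31 - 52) = -3189 - 1*(-21) = -3189 + 21 = -3168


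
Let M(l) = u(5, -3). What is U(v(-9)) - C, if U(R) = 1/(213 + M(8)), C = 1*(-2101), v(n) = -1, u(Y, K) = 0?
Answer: 447514/213 ≈ 2101.0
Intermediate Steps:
M(l) = 0
C = -2101
U(R) = 1/213 (U(R) = 1/(213 + 0) = 1/213)
U(v(-9)) - C = 1/213 - 1*(-2101) = 1/213 + 2101 = 447514/213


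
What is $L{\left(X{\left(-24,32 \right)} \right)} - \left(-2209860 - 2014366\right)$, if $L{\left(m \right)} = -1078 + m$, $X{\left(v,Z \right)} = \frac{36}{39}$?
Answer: $\frac{54900936}{13} \approx 4.2232 \cdot 10^{6}$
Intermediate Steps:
$X{\left(v,Z \right)} = \frac{12}{13}$ ($X{\left(v,Z \right)} = 36 \cdot \frac{1}{39} = \frac{12}{13}$)
$L{\left(X{\left(-24,32 \right)} \right)} - \left(-2209860 - 2014366\right) = \left(-1078 + \frac{12}{13}\right) - \left(-2209860 - 2014366\right) = - \frac{14002}{13} - -4224226 = - \frac{14002}{13} + 4224226 = \frac{54900936}{13}$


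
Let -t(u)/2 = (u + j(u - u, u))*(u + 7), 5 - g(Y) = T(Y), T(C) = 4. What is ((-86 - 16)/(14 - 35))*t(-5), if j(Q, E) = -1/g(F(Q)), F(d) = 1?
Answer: 816/7 ≈ 116.57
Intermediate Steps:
g(Y) = 1 (g(Y) = 5 - 1*4 = 5 - 4 = 1)
j(Q, E) = -1 (j(Q, E) = -1/1 = -1*1 = -1)
t(u) = -2*(-1 + u)*(7 + u) (t(u) = -2*(u - 1)*(u + 7) = -2*(-1 + u)*(7 + u))
((-86 - 16)/(14 - 35))*t(-5) = ((-86 - 16)/(14 - 35))*(14 - 12*(-5) - 2*(-5)**2) = (-102/(-21))*(14 + 60 - 2*25) = (-102*(-1/21))*(14 + 60 - 50) = (34/7)*24 = 816/7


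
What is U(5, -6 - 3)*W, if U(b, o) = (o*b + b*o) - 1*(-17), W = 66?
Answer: -4818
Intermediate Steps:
U(b, o) = 17 + 2*b*o (U(b, o) = (b*o + b*o) + 17 = 2*b*o + 17 = 17 + 2*b*o)
U(5, -6 - 3)*W = (17 + 2*5*(-6 - 3))*66 = (17 + 2*5*(-9))*66 = (17 - 90)*66 = -73*66 = -4818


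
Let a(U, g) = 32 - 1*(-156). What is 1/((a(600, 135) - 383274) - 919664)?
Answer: -1/1302750 ≈ -7.6761e-7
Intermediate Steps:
a(U, g) = 188 (a(U, g) = 32 + 156 = 188)
1/((a(600, 135) - 383274) - 919664) = 1/((188 - 383274) - 919664) = 1/(-383086 - 919664) = 1/(-1302750) = -1/1302750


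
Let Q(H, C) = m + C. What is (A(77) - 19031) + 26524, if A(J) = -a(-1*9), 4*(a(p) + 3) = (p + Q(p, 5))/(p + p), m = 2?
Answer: 269855/36 ≈ 7496.0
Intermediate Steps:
Q(H, C) = 2 + C
a(p) = -3 + (7 + p)/(8*p) (a(p) = -3 + ((p + (2 + 5))/(p + p))/4 = -3 + ((p + 7)/((2*p)))/4 = -3 + ((7 + p)*(1/(2*p)))/4 = -3 + ((7 + p)/(2*p))/4 = -3 + (7 + p)/(8*p))
A(J) = 107/36 (A(J) = -(7 - (-23)*9)/(8*((-1*9))) = -(7 - 23*(-9))/(8*(-9)) = -(-1)*(7 + 207)/(8*9) = -(-1)*214/(8*9) = -1*(-107/36) = 107/36)
(A(77) - 19031) + 26524 = (107/36 - 19031) + 26524 = -685009/36 + 26524 = 269855/36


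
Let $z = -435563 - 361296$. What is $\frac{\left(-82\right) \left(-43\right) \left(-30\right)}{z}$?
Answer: $\frac{105780}{796859} \approx 0.13275$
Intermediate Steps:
$z = -796859$
$\frac{\left(-82\right) \left(-43\right) \left(-30\right)}{z} = \frac{\left(-82\right) \left(-43\right) \left(-30\right)}{-796859} = 3526 \left(-30\right) \left(- \frac{1}{796859}\right) = \left(-105780\right) \left(- \frac{1}{796859}\right) = \frac{105780}{796859}$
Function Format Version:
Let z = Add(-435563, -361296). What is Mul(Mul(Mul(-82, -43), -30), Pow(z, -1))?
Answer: Rational(105780, 796859) ≈ 0.13275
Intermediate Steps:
z = -796859
Mul(Mul(Mul(-82, -43), -30), Pow(z, -1)) = Mul(Mul(Mul(-82, -43), -30), Pow(-796859, -1)) = Mul(Mul(3526, -30), Rational(-1, 796859)) = Mul(-105780, Rational(-1, 796859)) = Rational(105780, 796859)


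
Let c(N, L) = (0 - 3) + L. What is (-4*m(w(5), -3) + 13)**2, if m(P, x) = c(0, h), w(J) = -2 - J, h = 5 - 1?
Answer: 81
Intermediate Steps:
h = 4
c(N, L) = -3 + L
m(P, x) = 1 (m(P, x) = -3 + 4 = 1)
(-4*m(w(5), -3) + 13)**2 = (-4*1 + 13)**2 = (-4 + 13)**2 = 9**2 = 81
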